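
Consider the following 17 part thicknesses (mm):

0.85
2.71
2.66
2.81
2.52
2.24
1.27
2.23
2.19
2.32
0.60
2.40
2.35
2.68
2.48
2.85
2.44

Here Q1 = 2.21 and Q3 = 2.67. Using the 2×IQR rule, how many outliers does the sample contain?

3

IQR = 0.46; fences at 2.21 − 0.92 = 1.29 and 2.67 + 0.92 = 3.59.
Outside the cutoffs: 0.60, 0.85, 1.27.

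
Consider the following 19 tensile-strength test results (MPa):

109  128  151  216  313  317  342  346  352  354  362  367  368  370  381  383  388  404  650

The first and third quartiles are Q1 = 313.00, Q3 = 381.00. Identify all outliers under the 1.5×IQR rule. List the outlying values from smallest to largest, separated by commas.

109, 128, 151, 650

IQR = Q3 − Q1 = 381.00 − 313.00 = 68.00.
Lower fence = Q1 − 1.5·IQR = 313.00 − 102.00 = 211.00.
Upper fence = Q3 + 1.5·IQR = 381.00 + 102.00 = 483.00.
109 < 211.00 → outlier.
128 < 211.00 → outlier.
151 < 211.00 → outlier.
650 > 483.00 → outlier.
All remaining values lie within [211.00, 483.00].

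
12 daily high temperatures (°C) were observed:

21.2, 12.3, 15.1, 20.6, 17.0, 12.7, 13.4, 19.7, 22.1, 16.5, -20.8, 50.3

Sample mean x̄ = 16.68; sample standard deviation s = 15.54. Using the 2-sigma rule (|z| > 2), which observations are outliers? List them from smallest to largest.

Cutoffs at x̄ ± 2s: 16.68 ± 2·15.54 = [-14.40, 47.76].
-20.8: z = -2.41, |z| > 2 → outlier.
50.3: z = 2.16, |z| > 2 → outlier.
Every other value lies within [-14.40, 47.76].

-20.8, 50.3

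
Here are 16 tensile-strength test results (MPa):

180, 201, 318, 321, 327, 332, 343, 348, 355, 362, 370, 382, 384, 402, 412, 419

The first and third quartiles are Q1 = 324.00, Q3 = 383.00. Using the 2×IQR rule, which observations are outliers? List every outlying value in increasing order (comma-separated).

IQR = Q3 − Q1 = 383.00 − 324.00 = 59.00.
Lower fence = Q1 − 2·IQR = 324.00 − 118.00 = 206.00.
Upper fence = Q3 + 2·IQR = 383.00 + 118.00 = 501.00.
180 < 206.00 → outlier.
201 < 206.00 → outlier.
All remaining values lie within [206.00, 501.00].

180, 201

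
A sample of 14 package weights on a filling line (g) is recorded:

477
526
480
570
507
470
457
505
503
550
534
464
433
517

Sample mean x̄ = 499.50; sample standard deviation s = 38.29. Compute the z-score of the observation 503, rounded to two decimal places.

z = (503 − 499.50) / 38.29 = 0.09.

0.09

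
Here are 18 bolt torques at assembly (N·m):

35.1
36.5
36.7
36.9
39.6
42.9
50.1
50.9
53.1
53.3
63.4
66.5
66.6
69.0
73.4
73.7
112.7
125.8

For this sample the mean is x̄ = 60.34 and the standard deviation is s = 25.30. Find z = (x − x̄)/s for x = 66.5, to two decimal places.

z = (66.5 − 60.34) / 25.30 = 0.24.

0.24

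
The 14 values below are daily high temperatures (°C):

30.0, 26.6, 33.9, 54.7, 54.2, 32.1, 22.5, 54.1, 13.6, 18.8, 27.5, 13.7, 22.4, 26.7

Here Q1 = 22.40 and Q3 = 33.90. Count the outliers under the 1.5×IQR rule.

IQR = 11.50; fences at 22.40 − 17.25 = 5.15 and 33.90 + 17.25 = 51.15.
Outside the cutoffs: 54.1, 54.2, 54.7.

3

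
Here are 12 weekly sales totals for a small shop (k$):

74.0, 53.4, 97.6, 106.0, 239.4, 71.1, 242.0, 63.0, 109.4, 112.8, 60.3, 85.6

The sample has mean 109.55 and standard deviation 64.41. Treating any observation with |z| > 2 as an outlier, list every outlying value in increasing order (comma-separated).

239.4, 242.0

Cutoffs at x̄ ± 2s: 109.55 ± 2·64.41 = [-19.27, 238.37].
239.4: z = 2.02, |z| > 2 → outlier.
242.0: z = 2.06, |z| > 2 → outlier.
Every other value lies within [-19.27, 238.37].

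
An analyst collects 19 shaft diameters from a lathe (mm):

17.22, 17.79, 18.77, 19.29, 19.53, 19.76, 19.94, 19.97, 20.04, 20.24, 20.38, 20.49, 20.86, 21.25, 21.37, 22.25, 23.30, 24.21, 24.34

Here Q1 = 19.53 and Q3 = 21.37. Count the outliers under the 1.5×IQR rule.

IQR = 1.84; fences at 19.53 − 2.76 = 16.77 and 21.37 + 2.76 = 24.13.
Outside the cutoffs: 24.21, 24.34.

2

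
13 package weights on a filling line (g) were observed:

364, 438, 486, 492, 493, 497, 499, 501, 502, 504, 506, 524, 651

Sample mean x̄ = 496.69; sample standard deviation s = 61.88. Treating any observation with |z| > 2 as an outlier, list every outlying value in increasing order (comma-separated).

364, 651

Cutoffs at x̄ ± 2s: 496.69 ± 2·61.88 = [372.93, 620.45].
364: z = -2.14, |z| > 2 → outlier.
651: z = 2.49, |z| > 2 → outlier.
Every other value lies within [372.93, 620.45].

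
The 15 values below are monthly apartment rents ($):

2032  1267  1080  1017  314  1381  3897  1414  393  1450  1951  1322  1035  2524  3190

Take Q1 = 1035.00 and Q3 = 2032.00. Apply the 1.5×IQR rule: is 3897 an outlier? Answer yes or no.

yes

IQR = Q3 − Q1 = 2032.00 − 1035.00 = 997.00.
Lower fence = Q1 − 1.5·IQR = 1035.00 − 1495.50 = -460.50.
Upper fence = Q3 + 1.5·IQR = 2032.00 + 1495.50 = 3527.50.
3897 lies above the upper fence.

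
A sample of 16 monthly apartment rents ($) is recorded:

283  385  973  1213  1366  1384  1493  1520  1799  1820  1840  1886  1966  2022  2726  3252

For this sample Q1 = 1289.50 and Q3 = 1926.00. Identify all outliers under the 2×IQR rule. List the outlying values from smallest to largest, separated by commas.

3252

IQR = Q3 − Q1 = 1926.00 − 1289.50 = 636.50.
Lower fence = Q1 − 2·IQR = 1289.50 − 1273.00 = 16.50.
Upper fence = Q3 + 2·IQR = 1926.00 + 1273.00 = 3199.00.
3252 > 3199.00 → outlier.
All remaining values lie within [16.50, 3199.00].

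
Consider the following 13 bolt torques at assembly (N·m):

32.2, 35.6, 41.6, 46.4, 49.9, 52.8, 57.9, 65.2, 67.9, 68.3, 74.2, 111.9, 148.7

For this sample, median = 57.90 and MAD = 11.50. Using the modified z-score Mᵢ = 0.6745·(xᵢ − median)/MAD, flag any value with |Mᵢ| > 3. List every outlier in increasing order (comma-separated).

|Mᵢ| > 3 ⇔ |xᵢ − 57.90| > 3·11.50/0.6745 = 51.15.
So outliers lie outside [6.75, 109.05].
111.9: M = 3.17 → outlier.
148.7: M = 5.33 → outlier.

111.9, 148.7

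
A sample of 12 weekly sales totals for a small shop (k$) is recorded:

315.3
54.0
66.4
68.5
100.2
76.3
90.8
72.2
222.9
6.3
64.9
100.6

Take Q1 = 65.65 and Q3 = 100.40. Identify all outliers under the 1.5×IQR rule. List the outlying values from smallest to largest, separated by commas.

6.3, 222.9, 315.3

IQR = Q3 − Q1 = 100.40 − 65.65 = 34.75.
Lower fence = Q1 − 1.5·IQR = 65.65 − 52.125 = 13.525.
Upper fence = Q3 + 1.5·IQR = 100.40 + 52.125 = 152.525.
6.3 < 13.525 → outlier.
222.9 > 152.525 → outlier.
315.3 > 152.525 → outlier.
All remaining values lie within [13.525, 152.525].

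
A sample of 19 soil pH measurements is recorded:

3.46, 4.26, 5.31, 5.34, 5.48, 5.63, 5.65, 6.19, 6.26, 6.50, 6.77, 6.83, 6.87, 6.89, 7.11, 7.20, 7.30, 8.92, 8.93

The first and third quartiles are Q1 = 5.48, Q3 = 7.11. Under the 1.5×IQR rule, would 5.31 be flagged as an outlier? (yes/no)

IQR = Q3 − Q1 = 7.11 − 5.48 = 1.63.
Lower fence = Q1 − 1.5·IQR = 5.48 − 2.445 = 3.035.
Upper fence = Q3 + 1.5·IQR = 7.11 + 2.445 = 9.555.
5.31 lies within [3.035, 9.555].

no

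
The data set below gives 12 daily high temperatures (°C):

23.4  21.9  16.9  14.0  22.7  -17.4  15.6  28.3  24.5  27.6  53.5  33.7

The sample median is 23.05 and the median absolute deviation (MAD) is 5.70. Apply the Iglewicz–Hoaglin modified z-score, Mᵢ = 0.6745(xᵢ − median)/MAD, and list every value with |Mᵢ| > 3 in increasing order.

|Mᵢ| > 3 ⇔ |xᵢ − 23.05| > 3·5.70/0.6745 = 25.35.
So outliers lie outside [-2.30, 48.40].
-17.4: M = -4.79 → outlier.
53.5: M = 3.60 → outlier.

-17.4, 53.5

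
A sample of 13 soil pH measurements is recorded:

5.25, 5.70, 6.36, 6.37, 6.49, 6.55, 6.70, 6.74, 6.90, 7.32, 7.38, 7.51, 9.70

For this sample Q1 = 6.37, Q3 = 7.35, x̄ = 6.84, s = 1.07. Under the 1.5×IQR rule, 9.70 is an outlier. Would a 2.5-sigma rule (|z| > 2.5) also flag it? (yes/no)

yes

z = (9.70 − 6.84) / 1.07 = 2.67.
|z| = 2.67 > 2.5.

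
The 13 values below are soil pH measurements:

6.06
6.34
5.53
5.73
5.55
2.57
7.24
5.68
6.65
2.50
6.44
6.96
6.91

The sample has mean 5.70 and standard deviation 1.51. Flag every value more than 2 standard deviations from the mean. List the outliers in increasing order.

Cutoffs at x̄ ± 2s: 5.70 ± 2·1.51 = [2.68, 8.72].
2.50: z = -2.12, |z| > 2 → outlier.
2.57: z = -2.07, |z| > 2 → outlier.
Every other value lies within [2.68, 8.72].

2.50, 2.57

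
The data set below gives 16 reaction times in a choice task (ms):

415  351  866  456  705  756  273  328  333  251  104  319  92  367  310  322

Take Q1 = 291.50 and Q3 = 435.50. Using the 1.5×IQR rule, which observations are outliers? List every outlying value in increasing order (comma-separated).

IQR = Q3 − Q1 = 435.50 − 291.50 = 144.00.
Lower fence = Q1 − 1.5·IQR = 291.50 − 216.00 = 75.50.
Upper fence = Q3 + 1.5·IQR = 435.50 + 216.00 = 651.50.
705 > 651.50 → outlier.
756 > 651.50 → outlier.
866 > 651.50 → outlier.
All remaining values lie within [75.50, 651.50].

705, 756, 866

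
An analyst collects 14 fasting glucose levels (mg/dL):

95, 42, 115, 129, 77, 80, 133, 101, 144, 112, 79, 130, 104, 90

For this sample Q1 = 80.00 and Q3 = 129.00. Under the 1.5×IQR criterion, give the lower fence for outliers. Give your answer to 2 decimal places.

6.50

IQR = Q3 − Q1 = 129.00 − 80.00 = 49.00.
Lower fence = Q1 − 1.5·IQR = 80.00 − 73.50 = 6.50.
Upper fence = Q3 + 1.5·IQR = 129.00 + 73.50 = 202.50.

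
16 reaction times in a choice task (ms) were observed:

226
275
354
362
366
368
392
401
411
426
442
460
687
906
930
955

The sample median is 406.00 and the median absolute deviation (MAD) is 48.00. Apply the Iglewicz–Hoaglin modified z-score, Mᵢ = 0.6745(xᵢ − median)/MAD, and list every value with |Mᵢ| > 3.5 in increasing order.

|Mᵢ| > 3.5 ⇔ |xᵢ − 406.00| > 3.5·48.00/0.6745 = 249.07.
So outliers lie outside [156.93, 655.07].
687: M = 3.95 → outlier.
906: M = 7.03 → outlier.
930: M = 7.36 → outlier.
955: M = 7.71 → outlier.

687, 906, 930, 955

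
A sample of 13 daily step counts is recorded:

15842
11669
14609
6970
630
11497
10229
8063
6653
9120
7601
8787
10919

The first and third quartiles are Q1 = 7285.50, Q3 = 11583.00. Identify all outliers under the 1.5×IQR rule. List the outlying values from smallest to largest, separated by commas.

IQR = Q3 − Q1 = 11583.00 − 7285.50 = 4297.50.
Lower fence = Q1 − 1.5·IQR = 7285.50 − 6446.25 = 839.25.
Upper fence = Q3 + 1.5·IQR = 11583.00 + 6446.25 = 18029.25.
630 < 839.25 → outlier.
All remaining values lie within [839.25, 18029.25].

630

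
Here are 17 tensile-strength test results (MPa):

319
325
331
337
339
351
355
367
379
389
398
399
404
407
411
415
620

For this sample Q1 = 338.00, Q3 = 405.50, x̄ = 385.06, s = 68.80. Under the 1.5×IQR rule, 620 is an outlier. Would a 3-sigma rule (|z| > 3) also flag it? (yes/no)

z = (620 − 385.06) / 68.80 = 3.41.
|z| = 3.41 > 3.

yes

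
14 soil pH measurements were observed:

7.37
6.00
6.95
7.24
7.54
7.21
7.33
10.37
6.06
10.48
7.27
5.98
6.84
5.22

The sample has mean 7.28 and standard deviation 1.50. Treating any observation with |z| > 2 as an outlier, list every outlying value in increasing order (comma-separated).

Cutoffs at x̄ ± 2s: 7.28 ± 2·1.50 = [4.28, 10.28].
10.37: z = 2.06, |z| > 2 → outlier.
10.48: z = 2.13, |z| > 2 → outlier.
Every other value lies within [4.28, 10.28].

10.37, 10.48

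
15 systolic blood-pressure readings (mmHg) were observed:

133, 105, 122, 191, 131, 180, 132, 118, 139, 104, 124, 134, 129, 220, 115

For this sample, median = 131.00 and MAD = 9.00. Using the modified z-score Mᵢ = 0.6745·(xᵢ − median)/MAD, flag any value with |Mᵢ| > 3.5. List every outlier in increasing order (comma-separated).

180, 191, 220

|Mᵢ| > 3.5 ⇔ |xᵢ − 131.00| > 3.5·9.00/0.6745 = 46.70.
So outliers lie outside [84.30, 177.70].
180: M = 3.67 → outlier.
191: M = 4.50 → outlier.
220: M = 6.67 → outlier.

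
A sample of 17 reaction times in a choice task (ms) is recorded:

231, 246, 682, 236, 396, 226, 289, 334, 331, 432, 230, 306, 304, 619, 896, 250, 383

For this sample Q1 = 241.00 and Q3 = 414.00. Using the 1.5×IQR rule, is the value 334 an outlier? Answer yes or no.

no

IQR = Q3 − Q1 = 414.00 − 241.00 = 173.00.
Lower fence = Q1 − 1.5·IQR = 241.00 − 259.50 = -18.50.
Upper fence = Q3 + 1.5·IQR = 414.00 + 259.50 = 673.50.
334 lies within [-18.50, 673.50].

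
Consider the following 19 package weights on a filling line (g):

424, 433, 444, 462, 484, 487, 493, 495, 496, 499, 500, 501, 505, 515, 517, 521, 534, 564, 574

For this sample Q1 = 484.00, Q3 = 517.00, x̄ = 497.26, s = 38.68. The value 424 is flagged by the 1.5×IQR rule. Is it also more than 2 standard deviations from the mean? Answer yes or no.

z = (424 − 497.26) / 38.68 = -1.89.
|z| = 1.89 ≤ 2.

no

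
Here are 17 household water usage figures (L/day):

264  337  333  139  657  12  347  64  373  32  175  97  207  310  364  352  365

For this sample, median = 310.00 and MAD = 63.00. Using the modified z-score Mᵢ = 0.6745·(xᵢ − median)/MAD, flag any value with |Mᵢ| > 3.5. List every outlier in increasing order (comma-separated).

|Mᵢ| > 3.5 ⇔ |xᵢ − 310.00| > 3.5·63.00/0.6745 = 326.91.
So outliers lie outside [-16.91, 636.91].
657: M = 3.72 → outlier.

657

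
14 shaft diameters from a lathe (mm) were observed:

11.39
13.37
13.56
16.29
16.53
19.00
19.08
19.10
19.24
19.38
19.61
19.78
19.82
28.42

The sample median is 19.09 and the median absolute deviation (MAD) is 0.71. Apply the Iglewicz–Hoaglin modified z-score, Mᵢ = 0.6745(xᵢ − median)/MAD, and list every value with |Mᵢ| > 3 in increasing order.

|Mᵢ| > 3 ⇔ |xᵢ − 19.09| > 3·0.71/0.6745 = 3.16.
So outliers lie outside [15.93, 22.25].
11.39: M = -7.31 → outlier.
13.37: M = -5.43 → outlier.
13.56: M = -5.25 → outlier.
28.42: M = 8.86 → outlier.

11.39, 13.37, 13.56, 28.42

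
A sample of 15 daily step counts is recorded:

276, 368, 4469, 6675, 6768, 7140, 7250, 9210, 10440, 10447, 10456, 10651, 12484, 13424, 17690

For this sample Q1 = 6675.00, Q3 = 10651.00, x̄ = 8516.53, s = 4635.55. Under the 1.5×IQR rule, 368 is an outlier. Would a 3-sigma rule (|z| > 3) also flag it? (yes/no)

z = (368 − 8516.53) / 4635.55 = -1.76.
|z| = 1.76 ≤ 3.

no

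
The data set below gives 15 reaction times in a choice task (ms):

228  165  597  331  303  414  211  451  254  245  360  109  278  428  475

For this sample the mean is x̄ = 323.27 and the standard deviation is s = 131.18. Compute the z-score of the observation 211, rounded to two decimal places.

-0.86

z = (211 − 323.27) / 131.18 = -0.86.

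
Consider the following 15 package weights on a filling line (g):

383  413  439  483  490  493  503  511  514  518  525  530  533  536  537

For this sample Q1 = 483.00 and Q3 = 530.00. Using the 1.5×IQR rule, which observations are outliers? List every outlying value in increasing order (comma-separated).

IQR = Q3 − Q1 = 530.00 − 483.00 = 47.00.
Lower fence = Q1 − 1.5·IQR = 483.00 − 70.50 = 412.50.
Upper fence = Q3 + 1.5·IQR = 530.00 + 70.50 = 600.50.
383 < 412.50 → outlier.
All remaining values lie within [412.50, 600.50].

383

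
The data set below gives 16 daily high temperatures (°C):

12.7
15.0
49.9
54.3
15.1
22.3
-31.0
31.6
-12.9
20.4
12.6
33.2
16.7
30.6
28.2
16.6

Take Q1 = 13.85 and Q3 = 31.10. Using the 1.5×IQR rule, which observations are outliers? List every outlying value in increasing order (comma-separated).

IQR = Q3 − Q1 = 31.10 − 13.85 = 17.25.
Lower fence = Q1 − 1.5·IQR = 13.85 − 25.875 = -12.025.
Upper fence = Q3 + 1.5·IQR = 31.10 + 25.875 = 56.975.
-31.0 < -12.025 → outlier.
-12.9 < -12.025 → outlier.
All remaining values lie within [-12.025, 56.975].

-31.0, -12.9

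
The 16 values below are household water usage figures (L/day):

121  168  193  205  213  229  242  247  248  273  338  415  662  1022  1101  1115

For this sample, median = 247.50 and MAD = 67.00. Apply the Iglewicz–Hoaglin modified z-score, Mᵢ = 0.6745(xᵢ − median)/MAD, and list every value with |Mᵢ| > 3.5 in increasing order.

|Mᵢ| > 3.5 ⇔ |xᵢ − 247.50| > 3.5·67.00/0.6745 = 347.66.
So outliers lie outside [-100.16, 595.16].
662: M = 4.17 → outlier.
1022: M = 7.80 → outlier.
1101: M = 8.59 → outlier.
1115: M = 8.73 → outlier.

662, 1022, 1101, 1115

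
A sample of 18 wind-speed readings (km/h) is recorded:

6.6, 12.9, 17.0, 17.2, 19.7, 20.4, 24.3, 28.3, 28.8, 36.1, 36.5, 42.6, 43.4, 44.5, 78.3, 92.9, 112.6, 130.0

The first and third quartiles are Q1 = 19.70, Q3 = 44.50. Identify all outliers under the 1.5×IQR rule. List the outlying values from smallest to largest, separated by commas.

92.9, 112.6, 130.0

IQR = Q3 − Q1 = 44.50 − 19.70 = 24.80.
Lower fence = Q1 − 1.5·IQR = 19.70 − 37.20 = -17.50.
Upper fence = Q3 + 1.5·IQR = 44.50 + 37.20 = 81.70.
92.9 > 81.70 → outlier.
112.6 > 81.70 → outlier.
130.0 > 81.70 → outlier.
All remaining values lie within [-17.50, 81.70].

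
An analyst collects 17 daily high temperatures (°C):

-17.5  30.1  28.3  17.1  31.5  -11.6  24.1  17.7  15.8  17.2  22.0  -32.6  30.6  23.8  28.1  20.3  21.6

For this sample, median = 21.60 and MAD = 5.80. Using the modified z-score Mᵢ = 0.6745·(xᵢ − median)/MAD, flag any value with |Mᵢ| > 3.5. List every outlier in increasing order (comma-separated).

-32.6, -17.5, -11.6

|Mᵢ| > 3.5 ⇔ |xᵢ − 21.60| > 3.5·5.80/0.6745 = 30.10.
So outliers lie outside [-8.50, 51.70].
-32.6: M = -6.30 → outlier.
-17.5: M = -4.55 → outlier.
-11.6: M = -3.86 → outlier.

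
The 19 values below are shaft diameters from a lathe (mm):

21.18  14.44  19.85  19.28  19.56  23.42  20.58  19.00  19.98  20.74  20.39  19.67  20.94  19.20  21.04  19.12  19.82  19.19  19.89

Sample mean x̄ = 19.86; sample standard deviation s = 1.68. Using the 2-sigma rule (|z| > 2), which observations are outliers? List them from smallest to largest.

Cutoffs at x̄ ± 2s: 19.86 ± 2·1.68 = [16.50, 23.22].
14.44: z = -3.23, |z| > 2 → outlier.
23.42: z = 2.12, |z| > 2 → outlier.
Every other value lies within [16.50, 23.22].

14.44, 23.42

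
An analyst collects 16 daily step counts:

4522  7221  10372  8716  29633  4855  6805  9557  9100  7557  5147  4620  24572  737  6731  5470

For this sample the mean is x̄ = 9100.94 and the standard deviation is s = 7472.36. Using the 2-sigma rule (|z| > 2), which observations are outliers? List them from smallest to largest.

Cutoffs at x̄ ± 2s: 9100.94 ± 2·7472.36 = [-5843.78, 24045.66].
24572: z = 2.07, |z| > 2 → outlier.
29633: z = 2.75, |z| > 2 → outlier.
Every other value lies within [-5843.78, 24045.66].

24572, 29633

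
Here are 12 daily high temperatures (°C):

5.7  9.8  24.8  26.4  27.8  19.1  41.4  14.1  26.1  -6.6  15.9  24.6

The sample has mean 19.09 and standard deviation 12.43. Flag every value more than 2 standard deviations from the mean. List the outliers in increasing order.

Cutoffs at x̄ ± 2s: 19.09 ± 2·12.43 = [-5.77, 43.95].
-6.6: z = -2.07, |z| > 2 → outlier.
Every other value lies within [-5.77, 43.95].

-6.6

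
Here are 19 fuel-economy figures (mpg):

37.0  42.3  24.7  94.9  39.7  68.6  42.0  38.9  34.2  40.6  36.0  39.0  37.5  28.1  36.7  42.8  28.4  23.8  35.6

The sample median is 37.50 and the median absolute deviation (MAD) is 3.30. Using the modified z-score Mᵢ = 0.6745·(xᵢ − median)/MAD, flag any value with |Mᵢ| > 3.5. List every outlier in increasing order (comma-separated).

|Mᵢ| > 3.5 ⇔ |xᵢ − 37.50| > 3.5·3.30/0.6745 = 17.12.
So outliers lie outside [20.38, 54.62].
68.6: M = 6.36 → outlier.
94.9: M = 11.73 → outlier.

68.6, 94.9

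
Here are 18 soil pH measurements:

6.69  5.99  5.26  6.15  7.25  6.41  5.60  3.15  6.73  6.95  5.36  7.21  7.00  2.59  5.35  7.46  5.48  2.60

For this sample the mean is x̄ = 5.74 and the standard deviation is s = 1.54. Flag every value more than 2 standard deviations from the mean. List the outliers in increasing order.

Cutoffs at x̄ ± 2s: 5.74 ± 2·1.54 = [2.66, 8.82].
2.59: z = -2.05, |z| > 2 → outlier.
2.60: z = -2.04, |z| > 2 → outlier.
Every other value lies within [2.66, 8.82].

2.59, 2.60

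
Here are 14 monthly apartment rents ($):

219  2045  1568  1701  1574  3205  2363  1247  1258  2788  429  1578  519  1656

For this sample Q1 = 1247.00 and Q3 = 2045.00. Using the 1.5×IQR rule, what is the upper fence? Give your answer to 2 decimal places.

IQR = Q3 − Q1 = 2045.00 − 1247.00 = 798.00.
Lower fence = Q1 − 1.5·IQR = 1247.00 − 1197.00 = 50.00.
Upper fence = Q3 + 1.5·IQR = 2045.00 + 1197.00 = 3242.00.

3242.00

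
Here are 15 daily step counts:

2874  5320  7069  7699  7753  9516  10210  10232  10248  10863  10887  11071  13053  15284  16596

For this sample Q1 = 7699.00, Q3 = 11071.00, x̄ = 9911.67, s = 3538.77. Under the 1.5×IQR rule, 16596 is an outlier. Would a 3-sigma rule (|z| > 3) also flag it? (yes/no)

z = (16596 − 9911.67) / 3538.77 = 1.89.
|z| = 1.89 ≤ 3.

no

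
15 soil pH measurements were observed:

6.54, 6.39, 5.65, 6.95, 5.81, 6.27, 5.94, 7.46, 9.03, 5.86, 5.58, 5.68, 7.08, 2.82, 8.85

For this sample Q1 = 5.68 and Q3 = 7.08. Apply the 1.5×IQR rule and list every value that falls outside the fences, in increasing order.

IQR = Q3 − Q1 = 7.08 − 5.68 = 1.40.
Lower fence = Q1 − 1.5·IQR = 5.68 − 2.10 = 3.58.
Upper fence = Q3 + 1.5·IQR = 7.08 + 2.10 = 9.18.
2.82 < 3.58 → outlier.
All remaining values lie within [3.58, 9.18].

2.82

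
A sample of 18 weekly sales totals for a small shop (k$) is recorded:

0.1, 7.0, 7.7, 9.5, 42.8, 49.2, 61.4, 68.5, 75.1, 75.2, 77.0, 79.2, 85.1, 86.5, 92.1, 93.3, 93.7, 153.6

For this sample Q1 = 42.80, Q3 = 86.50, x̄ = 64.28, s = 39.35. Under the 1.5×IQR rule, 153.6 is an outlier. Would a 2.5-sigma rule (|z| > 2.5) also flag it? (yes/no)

z = (153.6 − 64.28) / 39.35 = 2.27.
|z| = 2.27 ≤ 2.5.

no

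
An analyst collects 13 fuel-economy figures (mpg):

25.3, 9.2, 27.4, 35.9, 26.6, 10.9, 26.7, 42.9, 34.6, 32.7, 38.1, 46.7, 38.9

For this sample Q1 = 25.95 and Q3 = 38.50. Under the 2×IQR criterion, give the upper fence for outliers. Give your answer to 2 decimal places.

63.60

IQR = Q3 − Q1 = 38.50 − 25.95 = 12.55.
Lower fence = Q1 − 2·IQR = 25.95 − 25.10 = 0.85.
Upper fence = Q3 + 2·IQR = 38.50 + 25.10 = 63.60.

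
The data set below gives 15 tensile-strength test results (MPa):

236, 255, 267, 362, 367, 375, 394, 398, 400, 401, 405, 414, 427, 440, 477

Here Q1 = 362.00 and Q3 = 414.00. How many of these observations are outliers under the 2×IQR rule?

IQR = 52.00; fences at 362.00 − 104.00 = 258.00 and 414.00 + 104.00 = 518.00.
Outside the cutoffs: 236, 255.

2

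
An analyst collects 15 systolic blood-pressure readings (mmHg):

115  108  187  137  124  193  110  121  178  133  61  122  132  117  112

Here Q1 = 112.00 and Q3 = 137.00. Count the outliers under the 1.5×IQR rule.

IQR = 25.00; fences at 112.00 − 37.50 = 74.50 and 137.00 + 37.50 = 174.50.
Outside the cutoffs: 61, 178, 187, 193.

4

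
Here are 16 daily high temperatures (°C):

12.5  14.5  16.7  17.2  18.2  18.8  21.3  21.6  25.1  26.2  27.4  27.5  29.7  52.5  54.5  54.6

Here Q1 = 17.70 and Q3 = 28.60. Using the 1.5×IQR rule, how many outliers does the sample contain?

IQR = 10.90; fences at 17.70 − 16.35 = 1.35 and 28.60 + 16.35 = 44.95.
Outside the cutoffs: 52.5, 54.5, 54.6.

3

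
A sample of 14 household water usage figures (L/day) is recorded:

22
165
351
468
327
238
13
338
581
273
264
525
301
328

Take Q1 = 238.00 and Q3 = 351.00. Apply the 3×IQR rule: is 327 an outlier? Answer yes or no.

IQR = Q3 − Q1 = 351.00 − 238.00 = 113.00.
Lower fence = Q1 − 3·IQR = 238.00 − 339.00 = -101.00.
Upper fence = Q3 + 3·IQR = 351.00 + 339.00 = 690.00.
327 lies within [-101.00, 690.00].

no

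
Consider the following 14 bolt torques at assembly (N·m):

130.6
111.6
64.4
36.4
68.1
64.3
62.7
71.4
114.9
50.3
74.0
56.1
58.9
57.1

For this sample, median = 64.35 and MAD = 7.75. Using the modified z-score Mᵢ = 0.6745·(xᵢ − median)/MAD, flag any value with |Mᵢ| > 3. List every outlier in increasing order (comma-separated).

|Mᵢ| > 3 ⇔ |xᵢ − 64.35| > 3·7.75/0.6745 = 34.47.
So outliers lie outside [29.88, 98.82].
111.6: M = 4.11 → outlier.
114.9: M = 4.40 → outlier.
130.6: M = 5.77 → outlier.

111.6, 114.9, 130.6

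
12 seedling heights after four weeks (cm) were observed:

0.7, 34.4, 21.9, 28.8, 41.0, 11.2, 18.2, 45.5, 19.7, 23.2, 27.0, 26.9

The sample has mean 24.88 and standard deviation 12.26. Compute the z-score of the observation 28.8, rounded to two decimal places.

z = (28.8 − 24.88) / 12.26 = 0.32.

0.32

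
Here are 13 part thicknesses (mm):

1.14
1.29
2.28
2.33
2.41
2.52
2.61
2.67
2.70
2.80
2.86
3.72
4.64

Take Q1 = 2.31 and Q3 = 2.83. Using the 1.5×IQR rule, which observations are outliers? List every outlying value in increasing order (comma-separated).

1.14, 1.29, 3.72, 4.64

IQR = Q3 − Q1 = 2.83 − 2.31 = 0.52.
Lower fence = Q1 − 1.5·IQR = 2.31 − 0.78 = 1.53.
Upper fence = Q3 + 1.5·IQR = 2.83 + 0.78 = 3.61.
1.14 < 1.53 → outlier.
1.29 < 1.53 → outlier.
3.72 > 3.61 → outlier.
4.64 > 3.61 → outlier.
All remaining values lie within [1.53, 3.61].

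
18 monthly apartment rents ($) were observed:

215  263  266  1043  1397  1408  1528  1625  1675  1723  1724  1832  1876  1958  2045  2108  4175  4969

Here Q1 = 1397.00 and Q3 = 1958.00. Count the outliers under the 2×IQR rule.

5

IQR = 561.00; fences at 1397.00 − 1122.00 = 275.00 and 1958.00 + 1122.00 = 3080.00.
Outside the cutoffs: 215, 263, 266, 4175, 4969.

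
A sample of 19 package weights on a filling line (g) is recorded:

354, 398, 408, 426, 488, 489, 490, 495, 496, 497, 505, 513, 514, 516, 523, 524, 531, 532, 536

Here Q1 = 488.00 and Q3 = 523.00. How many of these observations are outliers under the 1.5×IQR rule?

4

IQR = 35.00; fences at 488.00 − 52.50 = 435.50 and 523.00 + 52.50 = 575.50.
Outside the cutoffs: 354, 398, 408, 426.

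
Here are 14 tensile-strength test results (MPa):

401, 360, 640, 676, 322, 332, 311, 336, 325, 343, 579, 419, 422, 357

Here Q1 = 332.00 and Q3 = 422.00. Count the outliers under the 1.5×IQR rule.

IQR = 90.00; fences at 332.00 − 135.00 = 197.00 and 422.00 + 135.00 = 557.00.
Outside the cutoffs: 579, 640, 676.

3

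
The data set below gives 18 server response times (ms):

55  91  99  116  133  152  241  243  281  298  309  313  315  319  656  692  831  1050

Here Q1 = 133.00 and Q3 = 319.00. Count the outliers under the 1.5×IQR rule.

4

IQR = 186.00; fences at 133.00 − 279.00 = -146.00 and 319.00 + 279.00 = 598.00.
Outside the cutoffs: 656, 692, 831, 1050.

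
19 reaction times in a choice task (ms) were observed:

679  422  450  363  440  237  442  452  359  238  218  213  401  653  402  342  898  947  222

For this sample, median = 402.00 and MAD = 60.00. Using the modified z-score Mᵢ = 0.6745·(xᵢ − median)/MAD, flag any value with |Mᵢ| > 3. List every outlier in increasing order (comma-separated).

679, 898, 947

|Mᵢ| > 3 ⇔ |xᵢ − 402.00| > 3·60.00/0.6745 = 266.86.
So outliers lie outside [135.14, 668.86].
679: M = 3.11 → outlier.
898: M = 5.58 → outlier.
947: M = 6.13 → outlier.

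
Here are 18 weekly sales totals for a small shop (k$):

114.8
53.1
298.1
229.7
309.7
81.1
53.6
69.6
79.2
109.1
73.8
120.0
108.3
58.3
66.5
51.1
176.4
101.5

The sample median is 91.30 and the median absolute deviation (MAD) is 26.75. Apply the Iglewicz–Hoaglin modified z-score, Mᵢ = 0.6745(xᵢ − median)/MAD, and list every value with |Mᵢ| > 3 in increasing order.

229.7, 298.1, 309.7

|Mᵢ| > 3 ⇔ |xᵢ − 91.30| > 3·26.75/0.6745 = 118.98.
So outliers lie outside [-27.68, 210.28].
229.7: M = 3.49 → outlier.
298.1: M = 5.21 → outlier.
309.7: M = 5.51 → outlier.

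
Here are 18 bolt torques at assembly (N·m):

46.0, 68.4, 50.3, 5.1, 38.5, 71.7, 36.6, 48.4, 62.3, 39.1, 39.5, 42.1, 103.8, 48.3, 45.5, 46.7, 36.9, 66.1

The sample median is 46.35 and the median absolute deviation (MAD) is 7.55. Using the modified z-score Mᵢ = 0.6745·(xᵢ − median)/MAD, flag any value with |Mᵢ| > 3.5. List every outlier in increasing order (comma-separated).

5.1, 103.8

|Mᵢ| > 3.5 ⇔ |xᵢ − 46.35| > 3.5·7.55/0.6745 = 39.18.
So outliers lie outside [7.17, 85.53].
5.1: M = -3.69 → outlier.
103.8: M = 5.13 → outlier.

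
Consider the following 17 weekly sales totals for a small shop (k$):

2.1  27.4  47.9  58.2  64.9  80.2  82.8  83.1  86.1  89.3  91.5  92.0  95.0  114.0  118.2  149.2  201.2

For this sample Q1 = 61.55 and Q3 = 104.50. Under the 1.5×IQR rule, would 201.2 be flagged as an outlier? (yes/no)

yes

IQR = Q3 − Q1 = 104.50 − 61.55 = 42.95.
Lower fence = Q1 − 1.5·IQR = 61.55 − 64.425 = -2.875.
Upper fence = Q3 + 1.5·IQR = 104.50 + 64.425 = 168.925.
201.2 lies above the upper fence.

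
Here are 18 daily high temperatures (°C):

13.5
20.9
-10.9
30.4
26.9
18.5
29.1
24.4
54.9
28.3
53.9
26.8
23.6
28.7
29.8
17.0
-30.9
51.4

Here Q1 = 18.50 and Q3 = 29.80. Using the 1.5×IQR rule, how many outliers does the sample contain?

IQR = 11.30; fences at 18.50 − 16.95 = 1.55 and 29.80 + 16.95 = 46.75.
Outside the cutoffs: -30.9, -10.9, 51.4, 53.9, 54.9.

5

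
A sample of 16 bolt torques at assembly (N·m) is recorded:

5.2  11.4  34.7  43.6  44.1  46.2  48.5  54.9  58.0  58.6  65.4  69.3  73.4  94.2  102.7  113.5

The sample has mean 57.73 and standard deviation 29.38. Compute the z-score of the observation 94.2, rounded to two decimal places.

z = (94.2 − 57.73) / 29.38 = 1.24.

1.24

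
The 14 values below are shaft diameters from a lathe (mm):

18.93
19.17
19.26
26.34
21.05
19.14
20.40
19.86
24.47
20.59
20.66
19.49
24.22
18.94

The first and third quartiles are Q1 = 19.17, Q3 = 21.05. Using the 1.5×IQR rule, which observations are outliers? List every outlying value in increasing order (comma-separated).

24.22, 24.47, 26.34

IQR = Q3 − Q1 = 21.05 − 19.17 = 1.88.
Lower fence = Q1 − 1.5·IQR = 19.17 − 2.82 = 16.35.
Upper fence = Q3 + 1.5·IQR = 21.05 + 2.82 = 23.87.
24.22 > 23.87 → outlier.
24.47 > 23.87 → outlier.
26.34 > 23.87 → outlier.
All remaining values lie within [16.35, 23.87].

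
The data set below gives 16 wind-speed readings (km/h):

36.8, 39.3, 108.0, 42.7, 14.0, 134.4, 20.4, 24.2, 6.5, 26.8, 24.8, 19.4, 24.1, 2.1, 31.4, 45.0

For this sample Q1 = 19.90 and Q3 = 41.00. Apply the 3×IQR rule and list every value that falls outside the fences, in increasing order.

108.0, 134.4

IQR = Q3 − Q1 = 41.00 − 19.90 = 21.10.
Lower fence = Q1 − 3·IQR = 19.90 − 63.30 = -43.40.
Upper fence = Q3 + 3·IQR = 41.00 + 63.30 = 104.30.
108.0 > 104.30 → outlier.
134.4 > 104.30 → outlier.
All remaining values lie within [-43.40, 104.30].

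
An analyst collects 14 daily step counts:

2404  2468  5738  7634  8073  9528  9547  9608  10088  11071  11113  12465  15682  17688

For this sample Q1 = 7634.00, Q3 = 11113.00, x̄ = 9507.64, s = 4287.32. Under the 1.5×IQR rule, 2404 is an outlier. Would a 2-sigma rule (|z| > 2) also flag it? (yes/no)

z = (2404 − 9507.64) / 4287.32 = -1.66.
|z| = 1.66 ≤ 2.

no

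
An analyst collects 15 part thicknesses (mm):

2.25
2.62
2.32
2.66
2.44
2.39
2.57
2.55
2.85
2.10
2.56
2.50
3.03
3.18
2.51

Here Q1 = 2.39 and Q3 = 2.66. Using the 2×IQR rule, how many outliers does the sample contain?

0

IQR = 0.27; fences at 2.39 − 0.54 = 1.85 and 2.66 + 0.54 = 3.20.
Every value lies within the cutoffs.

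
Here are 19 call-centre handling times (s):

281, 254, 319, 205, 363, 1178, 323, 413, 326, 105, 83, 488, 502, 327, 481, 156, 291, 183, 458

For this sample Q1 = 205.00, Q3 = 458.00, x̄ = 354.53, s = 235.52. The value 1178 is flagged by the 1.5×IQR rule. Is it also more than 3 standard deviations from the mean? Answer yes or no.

z = (1178 − 354.53) / 235.52 = 3.50.
|z| = 3.50 > 3.

yes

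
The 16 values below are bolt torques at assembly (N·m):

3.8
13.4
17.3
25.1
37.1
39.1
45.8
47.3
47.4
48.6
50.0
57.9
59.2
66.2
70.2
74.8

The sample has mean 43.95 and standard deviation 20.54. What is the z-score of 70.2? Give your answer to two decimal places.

z = (70.2 − 43.95) / 20.54 = 1.28.

1.28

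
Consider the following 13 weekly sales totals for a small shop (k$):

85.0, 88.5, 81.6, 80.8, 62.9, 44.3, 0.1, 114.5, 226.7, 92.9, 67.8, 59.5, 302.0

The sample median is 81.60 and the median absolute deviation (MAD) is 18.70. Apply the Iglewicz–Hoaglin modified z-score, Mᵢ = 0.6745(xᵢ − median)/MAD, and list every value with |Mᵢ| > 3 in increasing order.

|Mᵢ| > 3 ⇔ |xᵢ − 81.60| > 3·18.70/0.6745 = 83.17.
So outliers lie outside [-1.57, 164.77].
226.7: M = 5.23 → outlier.
302.0: M = 7.95 → outlier.

226.7, 302.0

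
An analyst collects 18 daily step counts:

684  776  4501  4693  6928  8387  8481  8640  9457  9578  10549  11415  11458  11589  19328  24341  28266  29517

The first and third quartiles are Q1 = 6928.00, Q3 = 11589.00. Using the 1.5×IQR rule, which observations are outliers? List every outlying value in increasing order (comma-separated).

IQR = Q3 − Q1 = 11589.00 − 6928.00 = 4661.00.
Lower fence = Q1 − 1.5·IQR = 6928.00 − 6991.50 = -63.50.
Upper fence = Q3 + 1.5·IQR = 11589.00 + 6991.50 = 18580.50.
19328 > 18580.50 → outlier.
24341 > 18580.50 → outlier.
28266 > 18580.50 → outlier.
29517 > 18580.50 → outlier.
All remaining values lie within [-63.50, 18580.50].

19328, 24341, 28266, 29517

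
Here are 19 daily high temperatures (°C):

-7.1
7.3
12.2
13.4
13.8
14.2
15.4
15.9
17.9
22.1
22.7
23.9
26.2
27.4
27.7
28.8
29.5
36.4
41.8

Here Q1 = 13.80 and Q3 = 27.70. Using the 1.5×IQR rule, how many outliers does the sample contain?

IQR = 13.90; fences at 13.80 − 20.85 = -7.05 and 27.70 + 20.85 = 48.55.
Outside the cutoffs: -7.1.

1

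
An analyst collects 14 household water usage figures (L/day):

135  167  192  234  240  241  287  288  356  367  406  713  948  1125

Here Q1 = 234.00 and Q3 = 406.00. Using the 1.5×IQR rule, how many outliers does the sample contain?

IQR = 172.00; fences at 234.00 − 258.00 = -24.00 and 406.00 + 258.00 = 664.00.
Outside the cutoffs: 713, 948, 1125.

3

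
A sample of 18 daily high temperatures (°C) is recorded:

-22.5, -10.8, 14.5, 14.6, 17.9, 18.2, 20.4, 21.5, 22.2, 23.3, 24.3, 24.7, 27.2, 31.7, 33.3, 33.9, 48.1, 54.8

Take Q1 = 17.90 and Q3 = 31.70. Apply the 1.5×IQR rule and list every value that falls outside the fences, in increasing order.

-22.5, -10.8, 54.8

IQR = Q3 − Q1 = 31.70 − 17.90 = 13.80.
Lower fence = Q1 − 1.5·IQR = 17.90 − 20.70 = -2.80.
Upper fence = Q3 + 1.5·IQR = 31.70 + 20.70 = 52.40.
-22.5 < -2.80 → outlier.
-10.8 < -2.80 → outlier.
54.8 > 52.40 → outlier.
All remaining values lie within [-2.80, 52.40].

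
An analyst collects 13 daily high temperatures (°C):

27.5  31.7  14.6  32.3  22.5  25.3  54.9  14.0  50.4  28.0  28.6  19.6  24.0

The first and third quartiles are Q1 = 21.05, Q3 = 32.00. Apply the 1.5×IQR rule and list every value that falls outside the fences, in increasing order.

50.4, 54.9

IQR = Q3 − Q1 = 32.00 − 21.05 = 10.95.
Lower fence = Q1 − 1.5·IQR = 21.05 − 16.425 = 4.625.
Upper fence = Q3 + 1.5·IQR = 32.00 + 16.425 = 48.425.
50.4 > 48.425 → outlier.
54.9 > 48.425 → outlier.
All remaining values lie within [4.625, 48.425].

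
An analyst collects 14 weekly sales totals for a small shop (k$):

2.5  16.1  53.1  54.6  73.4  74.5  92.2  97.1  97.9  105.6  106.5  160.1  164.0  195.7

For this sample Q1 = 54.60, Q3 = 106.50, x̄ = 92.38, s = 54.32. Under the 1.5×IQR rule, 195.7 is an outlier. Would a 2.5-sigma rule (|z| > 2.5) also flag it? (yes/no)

no

z = (195.7 − 92.38) / 54.32 = 1.90.
|z| = 1.90 ≤ 2.5.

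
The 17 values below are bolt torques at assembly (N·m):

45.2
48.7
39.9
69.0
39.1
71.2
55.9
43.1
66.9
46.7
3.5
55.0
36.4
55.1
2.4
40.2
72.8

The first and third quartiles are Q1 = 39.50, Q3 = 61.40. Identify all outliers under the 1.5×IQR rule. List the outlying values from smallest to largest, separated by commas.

2.4, 3.5

IQR = Q3 − Q1 = 61.40 − 39.50 = 21.90.
Lower fence = Q1 − 1.5·IQR = 39.50 − 32.85 = 6.65.
Upper fence = Q3 + 1.5·IQR = 61.40 + 32.85 = 94.25.
2.4 < 6.65 → outlier.
3.5 < 6.65 → outlier.
All remaining values lie within [6.65, 94.25].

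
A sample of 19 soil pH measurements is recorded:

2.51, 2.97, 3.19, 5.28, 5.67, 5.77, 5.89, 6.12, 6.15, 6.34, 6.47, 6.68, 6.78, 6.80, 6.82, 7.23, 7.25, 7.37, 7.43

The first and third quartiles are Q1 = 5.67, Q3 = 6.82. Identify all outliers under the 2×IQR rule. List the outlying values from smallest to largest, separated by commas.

2.51, 2.97, 3.19

IQR = Q3 − Q1 = 6.82 − 5.67 = 1.15.
Lower fence = Q1 − 2·IQR = 5.67 − 2.30 = 3.37.
Upper fence = Q3 + 2·IQR = 6.82 + 2.30 = 9.12.
2.51 < 3.37 → outlier.
2.97 < 3.37 → outlier.
3.19 < 3.37 → outlier.
All remaining values lie within [3.37, 9.12].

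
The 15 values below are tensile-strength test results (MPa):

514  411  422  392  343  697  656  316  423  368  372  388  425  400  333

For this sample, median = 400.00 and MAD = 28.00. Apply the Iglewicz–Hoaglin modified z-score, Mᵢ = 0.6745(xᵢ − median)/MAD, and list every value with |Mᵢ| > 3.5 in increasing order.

656, 697

|Mᵢ| > 3.5 ⇔ |xᵢ − 400.00| > 3.5·28.00/0.6745 = 145.29.
So outliers lie outside [254.71, 545.29].
656: M = 6.17 → outlier.
697: M = 7.15 → outlier.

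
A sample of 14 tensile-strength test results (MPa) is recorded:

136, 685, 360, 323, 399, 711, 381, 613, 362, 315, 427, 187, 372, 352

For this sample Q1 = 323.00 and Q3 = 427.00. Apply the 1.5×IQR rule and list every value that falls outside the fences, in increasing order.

IQR = Q3 − Q1 = 427.00 − 323.00 = 104.00.
Lower fence = Q1 − 1.5·IQR = 323.00 − 156.00 = 167.00.
Upper fence = Q3 + 1.5·IQR = 427.00 + 156.00 = 583.00.
136 < 167.00 → outlier.
613 > 583.00 → outlier.
685 > 583.00 → outlier.
711 > 583.00 → outlier.
All remaining values lie within [167.00, 583.00].

136, 613, 685, 711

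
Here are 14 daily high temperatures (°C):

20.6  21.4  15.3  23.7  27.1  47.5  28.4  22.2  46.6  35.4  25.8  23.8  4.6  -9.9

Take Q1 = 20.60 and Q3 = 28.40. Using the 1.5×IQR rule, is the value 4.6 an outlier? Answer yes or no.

IQR = Q3 − Q1 = 28.40 − 20.60 = 7.80.
Lower fence = Q1 − 1.5·IQR = 20.60 − 11.70 = 8.90.
Upper fence = Q3 + 1.5·IQR = 28.40 + 11.70 = 40.10.
4.6 lies below the lower fence.

yes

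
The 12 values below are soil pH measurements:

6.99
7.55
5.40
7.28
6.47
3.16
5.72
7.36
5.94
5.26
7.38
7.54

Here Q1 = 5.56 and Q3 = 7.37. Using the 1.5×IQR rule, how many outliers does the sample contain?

0

IQR = 1.81; fences at 5.56 − 2.715 = 2.845 and 7.37 + 2.715 = 10.085.
Every value lies within the cutoffs.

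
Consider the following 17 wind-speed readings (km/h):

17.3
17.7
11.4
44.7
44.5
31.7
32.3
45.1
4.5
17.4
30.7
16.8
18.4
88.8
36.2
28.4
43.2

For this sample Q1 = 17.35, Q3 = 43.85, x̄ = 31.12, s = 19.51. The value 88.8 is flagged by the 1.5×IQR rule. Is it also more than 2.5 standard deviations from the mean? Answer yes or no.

z = (88.8 − 31.12) / 19.51 = 2.96.
|z| = 2.96 > 2.5.

yes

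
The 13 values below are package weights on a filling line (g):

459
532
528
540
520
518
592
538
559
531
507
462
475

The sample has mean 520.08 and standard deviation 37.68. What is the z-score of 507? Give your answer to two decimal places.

z = (507 − 520.08) / 37.68 = -0.35.

-0.35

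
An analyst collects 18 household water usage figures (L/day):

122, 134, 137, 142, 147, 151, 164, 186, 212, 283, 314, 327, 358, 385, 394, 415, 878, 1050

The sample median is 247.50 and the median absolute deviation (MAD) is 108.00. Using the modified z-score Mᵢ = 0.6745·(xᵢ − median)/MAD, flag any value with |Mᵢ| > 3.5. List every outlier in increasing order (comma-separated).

878, 1050

|Mᵢ| > 3.5 ⇔ |xᵢ − 247.50| > 3.5·108.00/0.6745 = 560.42.
So outliers lie outside [-312.92, 807.92].
878: M = 3.94 → outlier.
1050: M = 5.01 → outlier.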